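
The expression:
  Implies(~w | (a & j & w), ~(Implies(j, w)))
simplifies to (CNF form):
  (j | w) & (w | ~w) & (j | w | ~a) & (j | w | ~j) & (j | ~a | ~j) & (w | ~a | ~w) & (w | ~j | ~w) & (~a | ~j | ~w)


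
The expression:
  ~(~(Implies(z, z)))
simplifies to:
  True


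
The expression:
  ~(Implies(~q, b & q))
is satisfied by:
  {q: False}


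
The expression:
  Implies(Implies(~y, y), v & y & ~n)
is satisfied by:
  {v: True, n: False, y: False}
  {n: False, y: False, v: False}
  {v: True, n: True, y: False}
  {n: True, v: False, y: False}
  {y: True, v: True, n: False}


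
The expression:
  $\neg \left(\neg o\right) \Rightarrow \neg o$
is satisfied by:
  {o: False}


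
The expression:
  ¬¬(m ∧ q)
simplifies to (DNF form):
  m ∧ q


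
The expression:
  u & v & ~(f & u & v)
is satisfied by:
  {u: True, v: True, f: False}


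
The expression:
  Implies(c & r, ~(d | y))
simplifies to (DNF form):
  ~c | ~r | (~d & ~y)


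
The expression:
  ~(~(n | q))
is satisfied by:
  {n: True, q: True}
  {n: True, q: False}
  {q: True, n: False}


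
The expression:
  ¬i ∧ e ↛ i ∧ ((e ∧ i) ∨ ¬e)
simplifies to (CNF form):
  False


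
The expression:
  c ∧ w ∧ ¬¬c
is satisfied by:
  {c: True, w: True}


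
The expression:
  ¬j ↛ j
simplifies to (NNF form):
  ¬j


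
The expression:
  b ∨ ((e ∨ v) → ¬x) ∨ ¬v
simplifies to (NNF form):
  b ∨ ¬v ∨ ¬x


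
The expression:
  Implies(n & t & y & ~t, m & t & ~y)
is always true.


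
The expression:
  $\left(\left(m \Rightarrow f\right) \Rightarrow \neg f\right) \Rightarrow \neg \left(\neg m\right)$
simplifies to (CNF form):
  $f \vee m$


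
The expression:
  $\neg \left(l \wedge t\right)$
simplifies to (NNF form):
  $\neg l \vee \neg t$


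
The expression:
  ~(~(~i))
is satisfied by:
  {i: False}


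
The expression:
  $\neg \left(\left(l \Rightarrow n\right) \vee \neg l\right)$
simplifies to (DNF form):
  $l \wedge \neg n$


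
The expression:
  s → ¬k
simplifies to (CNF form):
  ¬k ∨ ¬s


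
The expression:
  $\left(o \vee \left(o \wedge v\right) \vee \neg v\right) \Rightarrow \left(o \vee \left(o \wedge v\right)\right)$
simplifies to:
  $o \vee v$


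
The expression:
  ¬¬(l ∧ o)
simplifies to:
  l ∧ o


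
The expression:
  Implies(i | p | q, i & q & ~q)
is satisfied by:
  {q: False, i: False, p: False}


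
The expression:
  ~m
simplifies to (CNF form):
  ~m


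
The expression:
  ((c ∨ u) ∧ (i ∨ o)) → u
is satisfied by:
  {u: True, i: False, c: False, o: False}
  {u: True, o: True, i: False, c: False}
  {u: True, i: True, c: False, o: False}
  {u: True, o: True, i: True, c: False}
  {o: False, i: False, c: False, u: False}
  {o: True, i: False, c: False, u: False}
  {i: True, o: False, c: False, u: False}
  {o: True, i: True, c: False, u: False}
  {c: True, u: True, o: False, i: False}
  {o: True, c: True, u: True, i: False}
  {c: True, u: True, i: True, o: False}
  {o: True, c: True, u: True, i: True}
  {c: True, u: False, i: False, o: False}


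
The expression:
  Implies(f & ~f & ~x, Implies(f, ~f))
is always true.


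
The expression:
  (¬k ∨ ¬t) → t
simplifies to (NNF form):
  t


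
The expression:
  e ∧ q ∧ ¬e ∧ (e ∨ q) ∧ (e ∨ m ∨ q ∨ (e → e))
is never true.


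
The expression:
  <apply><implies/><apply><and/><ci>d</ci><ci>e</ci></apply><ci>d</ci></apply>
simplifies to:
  <true/>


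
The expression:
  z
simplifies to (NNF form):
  z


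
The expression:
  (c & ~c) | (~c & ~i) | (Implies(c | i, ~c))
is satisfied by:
  {c: False}


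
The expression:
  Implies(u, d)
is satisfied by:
  {d: True, u: False}
  {u: False, d: False}
  {u: True, d: True}


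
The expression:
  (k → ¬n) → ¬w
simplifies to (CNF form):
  (k ∨ ¬w) ∧ (n ∨ ¬w)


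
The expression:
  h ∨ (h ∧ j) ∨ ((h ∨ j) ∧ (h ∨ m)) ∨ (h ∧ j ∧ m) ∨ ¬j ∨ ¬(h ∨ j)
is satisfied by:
  {m: True, h: True, j: False}
  {m: True, h: False, j: False}
  {h: True, m: False, j: False}
  {m: False, h: False, j: False}
  {j: True, m: True, h: True}
  {j: True, m: True, h: False}
  {j: True, h: True, m: False}


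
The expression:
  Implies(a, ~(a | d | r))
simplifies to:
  ~a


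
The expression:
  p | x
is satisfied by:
  {x: True, p: True}
  {x: True, p: False}
  {p: True, x: False}


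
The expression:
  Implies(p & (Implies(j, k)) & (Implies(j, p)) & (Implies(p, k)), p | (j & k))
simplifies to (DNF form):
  True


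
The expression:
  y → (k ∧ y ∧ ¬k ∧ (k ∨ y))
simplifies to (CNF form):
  ¬y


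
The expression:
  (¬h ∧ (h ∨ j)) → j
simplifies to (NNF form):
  True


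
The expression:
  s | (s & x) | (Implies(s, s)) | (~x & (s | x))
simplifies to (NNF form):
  True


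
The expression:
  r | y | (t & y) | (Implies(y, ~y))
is always true.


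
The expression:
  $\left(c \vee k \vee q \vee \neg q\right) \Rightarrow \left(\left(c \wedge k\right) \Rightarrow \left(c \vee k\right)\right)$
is always true.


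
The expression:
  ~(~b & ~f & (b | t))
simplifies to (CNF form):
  b | f | ~t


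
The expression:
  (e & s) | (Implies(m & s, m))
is always true.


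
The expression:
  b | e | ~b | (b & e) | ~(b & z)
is always true.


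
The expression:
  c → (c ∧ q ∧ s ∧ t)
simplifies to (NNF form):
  (q ∧ s ∧ t) ∨ ¬c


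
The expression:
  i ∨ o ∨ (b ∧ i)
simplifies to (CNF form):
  i ∨ o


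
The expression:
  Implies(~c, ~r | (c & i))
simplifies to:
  c | ~r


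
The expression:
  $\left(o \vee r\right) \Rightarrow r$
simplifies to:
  $r \vee \neg o$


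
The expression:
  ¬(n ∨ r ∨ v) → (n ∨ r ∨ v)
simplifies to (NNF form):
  n ∨ r ∨ v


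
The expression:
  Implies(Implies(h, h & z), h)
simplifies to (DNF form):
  h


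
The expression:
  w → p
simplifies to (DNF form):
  p ∨ ¬w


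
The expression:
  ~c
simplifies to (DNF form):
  ~c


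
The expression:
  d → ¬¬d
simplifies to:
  True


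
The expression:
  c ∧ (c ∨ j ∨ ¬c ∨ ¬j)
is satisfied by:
  {c: True}


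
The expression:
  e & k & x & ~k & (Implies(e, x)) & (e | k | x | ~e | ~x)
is never true.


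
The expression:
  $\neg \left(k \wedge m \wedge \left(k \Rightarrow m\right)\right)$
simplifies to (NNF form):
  $\neg k \vee \neg m$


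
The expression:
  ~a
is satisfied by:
  {a: False}


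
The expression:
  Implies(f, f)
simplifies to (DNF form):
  True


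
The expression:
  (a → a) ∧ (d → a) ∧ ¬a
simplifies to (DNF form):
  ¬a ∧ ¬d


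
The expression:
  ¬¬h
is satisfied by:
  {h: True}


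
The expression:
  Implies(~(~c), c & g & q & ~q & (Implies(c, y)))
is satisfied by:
  {c: False}


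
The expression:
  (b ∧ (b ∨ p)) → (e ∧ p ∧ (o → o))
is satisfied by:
  {e: True, p: True, b: False}
  {e: True, p: False, b: False}
  {p: True, e: False, b: False}
  {e: False, p: False, b: False}
  {b: True, e: True, p: True}


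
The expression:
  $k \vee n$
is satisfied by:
  {n: True, k: True}
  {n: True, k: False}
  {k: True, n: False}


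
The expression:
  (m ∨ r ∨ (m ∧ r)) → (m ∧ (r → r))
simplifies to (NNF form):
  m ∨ ¬r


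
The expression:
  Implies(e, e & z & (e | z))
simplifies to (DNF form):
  z | ~e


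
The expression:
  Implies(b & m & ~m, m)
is always true.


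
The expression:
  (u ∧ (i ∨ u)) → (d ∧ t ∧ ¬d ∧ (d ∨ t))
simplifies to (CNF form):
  ¬u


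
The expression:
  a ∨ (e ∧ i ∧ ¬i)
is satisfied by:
  {a: True}


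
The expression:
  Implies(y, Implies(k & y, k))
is always true.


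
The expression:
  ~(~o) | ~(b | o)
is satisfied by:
  {o: True, b: False}
  {b: False, o: False}
  {b: True, o: True}


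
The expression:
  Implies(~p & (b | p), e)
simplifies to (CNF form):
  e | p | ~b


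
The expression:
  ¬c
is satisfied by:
  {c: False}


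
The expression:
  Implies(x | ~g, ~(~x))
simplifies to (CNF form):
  g | x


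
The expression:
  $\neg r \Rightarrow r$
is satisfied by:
  {r: True}


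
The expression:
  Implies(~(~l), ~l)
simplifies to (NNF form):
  ~l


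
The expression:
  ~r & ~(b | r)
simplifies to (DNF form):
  ~b & ~r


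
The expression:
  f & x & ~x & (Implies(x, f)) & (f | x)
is never true.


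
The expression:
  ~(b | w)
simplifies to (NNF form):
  ~b & ~w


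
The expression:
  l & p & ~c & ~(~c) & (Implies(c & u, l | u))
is never true.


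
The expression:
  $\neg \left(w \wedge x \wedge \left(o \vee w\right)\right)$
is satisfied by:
  {w: False, x: False}
  {x: True, w: False}
  {w: True, x: False}


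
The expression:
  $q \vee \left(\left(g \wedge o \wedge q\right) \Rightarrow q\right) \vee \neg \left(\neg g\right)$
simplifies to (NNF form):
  $\text{True}$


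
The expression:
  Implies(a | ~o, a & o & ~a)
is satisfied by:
  {o: True, a: False}


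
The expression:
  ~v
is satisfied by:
  {v: False}


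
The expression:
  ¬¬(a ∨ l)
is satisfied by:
  {a: True, l: True}
  {a: True, l: False}
  {l: True, a: False}


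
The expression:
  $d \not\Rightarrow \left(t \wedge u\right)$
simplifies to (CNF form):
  $d \wedge \left(\neg t \vee \neg u\right)$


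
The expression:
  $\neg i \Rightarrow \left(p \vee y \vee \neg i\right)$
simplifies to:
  $\text{True}$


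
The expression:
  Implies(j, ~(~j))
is always true.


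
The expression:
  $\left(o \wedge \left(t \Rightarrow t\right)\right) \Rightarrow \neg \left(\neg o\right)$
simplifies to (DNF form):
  $\text{True}$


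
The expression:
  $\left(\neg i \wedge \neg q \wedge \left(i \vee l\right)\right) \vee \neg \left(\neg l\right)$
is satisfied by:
  {l: True}


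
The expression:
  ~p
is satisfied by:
  {p: False}


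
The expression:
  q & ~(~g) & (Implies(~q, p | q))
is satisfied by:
  {g: True, q: True}


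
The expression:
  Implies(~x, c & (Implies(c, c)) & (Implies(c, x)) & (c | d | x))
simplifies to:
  x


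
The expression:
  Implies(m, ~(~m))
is always true.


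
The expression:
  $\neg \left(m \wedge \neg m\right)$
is always true.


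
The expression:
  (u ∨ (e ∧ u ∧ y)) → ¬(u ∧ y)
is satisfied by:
  {u: False, y: False}
  {y: True, u: False}
  {u: True, y: False}


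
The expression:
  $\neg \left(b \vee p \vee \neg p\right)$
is never true.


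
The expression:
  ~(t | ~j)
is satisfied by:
  {j: True, t: False}


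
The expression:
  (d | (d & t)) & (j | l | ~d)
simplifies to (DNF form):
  (d & j) | (d & l)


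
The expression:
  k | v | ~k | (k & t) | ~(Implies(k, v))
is always true.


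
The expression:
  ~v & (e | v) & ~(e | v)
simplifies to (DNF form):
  False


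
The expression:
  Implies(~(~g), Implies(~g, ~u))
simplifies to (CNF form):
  True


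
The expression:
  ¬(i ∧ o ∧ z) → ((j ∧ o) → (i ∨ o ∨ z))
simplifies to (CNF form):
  True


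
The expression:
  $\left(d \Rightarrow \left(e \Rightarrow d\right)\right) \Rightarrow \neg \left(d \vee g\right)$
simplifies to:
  $\neg d \wedge \neg g$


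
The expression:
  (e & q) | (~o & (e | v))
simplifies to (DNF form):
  (e & q) | (e & ~o) | (v & ~o)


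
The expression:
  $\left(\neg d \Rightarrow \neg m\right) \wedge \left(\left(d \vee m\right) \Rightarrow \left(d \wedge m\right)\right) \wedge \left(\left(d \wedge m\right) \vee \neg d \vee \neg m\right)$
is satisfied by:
  {m: False, d: False}
  {d: True, m: True}


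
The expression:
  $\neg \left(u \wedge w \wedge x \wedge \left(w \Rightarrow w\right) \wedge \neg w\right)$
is always true.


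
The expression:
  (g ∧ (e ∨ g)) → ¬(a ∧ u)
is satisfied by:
  {g: False, u: False, a: False}
  {a: True, g: False, u: False}
  {u: True, g: False, a: False}
  {a: True, u: True, g: False}
  {g: True, a: False, u: False}
  {a: True, g: True, u: False}
  {u: True, g: True, a: False}


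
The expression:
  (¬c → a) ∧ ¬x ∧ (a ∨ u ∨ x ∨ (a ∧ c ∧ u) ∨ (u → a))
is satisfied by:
  {a: True, c: True, x: False}
  {a: True, x: False, c: False}
  {c: True, x: False, a: False}


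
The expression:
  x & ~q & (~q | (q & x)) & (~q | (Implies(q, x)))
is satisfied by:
  {x: True, q: False}


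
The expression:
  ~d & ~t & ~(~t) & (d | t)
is never true.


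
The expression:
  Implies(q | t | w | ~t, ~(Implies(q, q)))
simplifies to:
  False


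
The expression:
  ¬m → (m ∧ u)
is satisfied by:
  {m: True}


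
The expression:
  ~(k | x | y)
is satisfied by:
  {x: False, y: False, k: False}


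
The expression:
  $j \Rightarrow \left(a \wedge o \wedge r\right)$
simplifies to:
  $\left(a \wedge o \wedge r\right) \vee \neg j$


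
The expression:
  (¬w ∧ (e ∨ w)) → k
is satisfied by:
  {w: True, k: True, e: False}
  {w: True, e: False, k: False}
  {k: True, e: False, w: False}
  {k: False, e: False, w: False}
  {w: True, k: True, e: True}
  {w: True, e: True, k: False}
  {k: True, e: True, w: False}


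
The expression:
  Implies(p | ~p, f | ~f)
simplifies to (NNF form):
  True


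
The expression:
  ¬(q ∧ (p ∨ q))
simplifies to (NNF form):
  ¬q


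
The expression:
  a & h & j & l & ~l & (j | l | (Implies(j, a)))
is never true.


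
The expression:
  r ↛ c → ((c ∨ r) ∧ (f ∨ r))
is always true.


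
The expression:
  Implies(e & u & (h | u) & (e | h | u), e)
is always true.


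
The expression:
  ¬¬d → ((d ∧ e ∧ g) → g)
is always true.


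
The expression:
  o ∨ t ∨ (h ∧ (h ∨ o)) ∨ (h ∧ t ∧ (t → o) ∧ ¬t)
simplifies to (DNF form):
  h ∨ o ∨ t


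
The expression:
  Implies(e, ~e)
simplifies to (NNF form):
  ~e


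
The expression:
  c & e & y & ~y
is never true.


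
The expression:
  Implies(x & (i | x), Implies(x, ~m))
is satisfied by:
  {m: False, x: False}
  {x: True, m: False}
  {m: True, x: False}


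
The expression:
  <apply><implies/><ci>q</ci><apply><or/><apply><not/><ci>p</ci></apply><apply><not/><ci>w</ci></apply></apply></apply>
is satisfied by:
  {p: False, q: False, w: False}
  {w: True, p: False, q: False}
  {q: True, p: False, w: False}
  {w: True, q: True, p: False}
  {p: True, w: False, q: False}
  {w: True, p: True, q: False}
  {q: True, p: True, w: False}


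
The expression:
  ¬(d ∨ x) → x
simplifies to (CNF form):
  d ∨ x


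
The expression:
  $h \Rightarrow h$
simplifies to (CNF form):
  $\text{True}$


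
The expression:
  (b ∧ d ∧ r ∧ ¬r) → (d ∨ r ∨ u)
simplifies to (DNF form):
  True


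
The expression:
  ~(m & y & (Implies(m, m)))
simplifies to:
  ~m | ~y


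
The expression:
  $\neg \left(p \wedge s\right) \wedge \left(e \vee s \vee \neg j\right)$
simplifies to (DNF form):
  $\left(e \wedge \neg s\right) \vee \left(s \wedge \neg p\right) \vee \left(\neg j \wedge \neg s\right)$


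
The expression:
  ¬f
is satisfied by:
  {f: False}


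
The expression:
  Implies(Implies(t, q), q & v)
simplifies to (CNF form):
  (q | t) & (t | v) & (q | ~q) & (v | ~q)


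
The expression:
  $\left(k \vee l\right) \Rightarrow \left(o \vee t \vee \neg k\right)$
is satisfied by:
  {t: True, o: True, k: False}
  {t: True, o: False, k: False}
  {o: True, t: False, k: False}
  {t: False, o: False, k: False}
  {t: True, k: True, o: True}
  {t: True, k: True, o: False}
  {k: True, o: True, t: False}


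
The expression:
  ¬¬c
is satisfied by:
  {c: True}


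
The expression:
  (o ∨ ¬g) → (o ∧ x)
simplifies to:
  (g ∧ ¬o) ∨ (o ∧ x)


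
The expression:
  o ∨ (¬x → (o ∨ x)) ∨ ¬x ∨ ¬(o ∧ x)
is always true.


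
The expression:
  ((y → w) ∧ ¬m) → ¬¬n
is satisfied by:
  {n: True, m: True, y: True, w: False}
  {n: True, m: True, y: False, w: False}
  {n: True, m: True, w: True, y: True}
  {n: True, m: True, w: True, y: False}
  {n: True, y: True, w: False, m: False}
  {n: True, y: False, w: False, m: False}
  {n: True, w: True, y: True, m: False}
  {n: True, w: True, y: False, m: False}
  {m: True, y: True, w: False, n: False}
  {m: True, y: False, w: False, n: False}
  {m: True, w: True, y: True, n: False}
  {m: True, w: True, y: False, n: False}
  {y: True, m: False, w: False, n: False}


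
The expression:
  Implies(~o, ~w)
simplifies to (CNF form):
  o | ~w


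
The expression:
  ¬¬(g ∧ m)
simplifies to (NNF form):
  g ∧ m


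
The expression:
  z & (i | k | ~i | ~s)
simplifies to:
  z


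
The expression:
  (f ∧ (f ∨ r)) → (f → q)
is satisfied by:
  {q: True, f: False}
  {f: False, q: False}
  {f: True, q: True}


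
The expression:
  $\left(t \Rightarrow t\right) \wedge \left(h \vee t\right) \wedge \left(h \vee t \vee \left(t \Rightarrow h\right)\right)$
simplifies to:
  $h \vee t$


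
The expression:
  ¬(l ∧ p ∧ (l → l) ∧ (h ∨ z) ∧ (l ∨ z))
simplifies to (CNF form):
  (¬h ∨ ¬l ∨ ¬p) ∧ (¬l ∨ ¬p ∨ ¬z)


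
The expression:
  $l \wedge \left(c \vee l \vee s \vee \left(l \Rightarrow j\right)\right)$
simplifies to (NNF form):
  $l$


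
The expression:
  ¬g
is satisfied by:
  {g: False}


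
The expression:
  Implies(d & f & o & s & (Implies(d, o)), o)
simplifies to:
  True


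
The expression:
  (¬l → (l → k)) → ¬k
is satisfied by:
  {k: False}


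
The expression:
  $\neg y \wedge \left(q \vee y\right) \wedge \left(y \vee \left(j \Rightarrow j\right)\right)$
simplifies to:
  $q \wedge \neg y$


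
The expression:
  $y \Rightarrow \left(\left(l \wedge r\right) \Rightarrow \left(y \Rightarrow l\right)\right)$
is always true.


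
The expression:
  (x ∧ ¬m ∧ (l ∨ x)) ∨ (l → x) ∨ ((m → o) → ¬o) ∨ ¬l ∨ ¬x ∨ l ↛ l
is always true.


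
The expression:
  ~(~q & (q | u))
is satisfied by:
  {q: True, u: False}
  {u: False, q: False}
  {u: True, q: True}


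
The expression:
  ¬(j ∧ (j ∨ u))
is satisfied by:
  {j: False}


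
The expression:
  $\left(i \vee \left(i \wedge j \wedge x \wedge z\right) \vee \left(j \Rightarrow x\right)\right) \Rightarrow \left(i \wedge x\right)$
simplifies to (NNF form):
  $\left(i \vee j\right) \wedge \left(i \vee \neg x\right) \wedge \left(x \vee \neg i\right)$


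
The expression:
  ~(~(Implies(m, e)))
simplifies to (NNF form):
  e | ~m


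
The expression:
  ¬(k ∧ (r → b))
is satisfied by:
  {r: True, k: False, b: False}
  {r: False, k: False, b: False}
  {b: True, r: True, k: False}
  {b: True, r: False, k: False}
  {k: True, r: True, b: False}


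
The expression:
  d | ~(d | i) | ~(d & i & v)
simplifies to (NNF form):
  True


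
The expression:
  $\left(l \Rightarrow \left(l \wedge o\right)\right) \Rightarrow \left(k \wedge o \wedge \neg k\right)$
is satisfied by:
  {l: True, o: False}


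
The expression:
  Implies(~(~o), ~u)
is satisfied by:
  {u: False, o: False}
  {o: True, u: False}
  {u: True, o: False}


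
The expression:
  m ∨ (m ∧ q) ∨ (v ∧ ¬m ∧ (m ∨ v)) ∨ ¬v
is always true.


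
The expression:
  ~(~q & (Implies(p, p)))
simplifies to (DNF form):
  q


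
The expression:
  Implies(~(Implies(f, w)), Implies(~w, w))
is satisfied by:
  {w: True, f: False}
  {f: False, w: False}
  {f: True, w: True}


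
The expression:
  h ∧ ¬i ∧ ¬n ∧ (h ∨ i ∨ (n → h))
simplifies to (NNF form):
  h ∧ ¬i ∧ ¬n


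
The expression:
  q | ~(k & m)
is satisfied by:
  {q: True, k: False, m: False}
  {k: False, m: False, q: False}
  {m: True, q: True, k: False}
  {m: True, k: False, q: False}
  {q: True, k: True, m: False}
  {k: True, q: False, m: False}
  {m: True, k: True, q: True}


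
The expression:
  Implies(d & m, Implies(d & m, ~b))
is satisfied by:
  {m: False, d: False, b: False}
  {b: True, m: False, d: False}
  {d: True, m: False, b: False}
  {b: True, d: True, m: False}
  {m: True, b: False, d: False}
  {b: True, m: True, d: False}
  {d: True, m: True, b: False}


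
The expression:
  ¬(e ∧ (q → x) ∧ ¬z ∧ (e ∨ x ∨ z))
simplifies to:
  z ∨ (q ∧ ¬x) ∨ ¬e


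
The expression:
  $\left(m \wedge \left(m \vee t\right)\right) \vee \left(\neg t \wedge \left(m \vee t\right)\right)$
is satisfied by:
  {m: True}


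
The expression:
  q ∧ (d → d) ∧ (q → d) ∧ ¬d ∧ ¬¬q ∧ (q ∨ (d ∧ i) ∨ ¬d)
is never true.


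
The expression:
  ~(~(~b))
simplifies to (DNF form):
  ~b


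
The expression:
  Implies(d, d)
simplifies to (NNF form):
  True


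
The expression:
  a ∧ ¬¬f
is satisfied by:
  {a: True, f: True}


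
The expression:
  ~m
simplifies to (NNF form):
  ~m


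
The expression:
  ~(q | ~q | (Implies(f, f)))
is never true.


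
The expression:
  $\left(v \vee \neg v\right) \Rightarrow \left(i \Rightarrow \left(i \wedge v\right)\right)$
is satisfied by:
  {v: True, i: False}
  {i: False, v: False}
  {i: True, v: True}


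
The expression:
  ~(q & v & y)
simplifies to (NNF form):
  ~q | ~v | ~y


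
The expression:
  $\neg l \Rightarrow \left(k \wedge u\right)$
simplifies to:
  $l \vee \left(k \wedge u\right)$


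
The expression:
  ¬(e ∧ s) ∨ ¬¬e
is always true.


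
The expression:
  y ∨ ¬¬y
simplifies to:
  y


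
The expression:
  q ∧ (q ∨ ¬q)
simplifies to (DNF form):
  q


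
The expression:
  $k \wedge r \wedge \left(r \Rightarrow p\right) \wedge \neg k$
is never true.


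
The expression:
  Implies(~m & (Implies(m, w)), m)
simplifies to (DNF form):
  m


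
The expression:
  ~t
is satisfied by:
  {t: False}


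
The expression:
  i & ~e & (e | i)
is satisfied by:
  {i: True, e: False}


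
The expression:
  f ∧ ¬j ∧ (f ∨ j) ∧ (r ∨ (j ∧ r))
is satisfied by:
  {r: True, f: True, j: False}


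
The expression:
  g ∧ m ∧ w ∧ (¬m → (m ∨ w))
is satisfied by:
  {m: True, w: True, g: True}


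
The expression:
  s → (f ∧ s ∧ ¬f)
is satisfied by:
  {s: False}


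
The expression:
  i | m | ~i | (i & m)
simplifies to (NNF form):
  True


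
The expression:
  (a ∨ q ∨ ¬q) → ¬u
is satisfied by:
  {u: False}


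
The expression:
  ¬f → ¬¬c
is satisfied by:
  {c: True, f: True}
  {c: True, f: False}
  {f: True, c: False}


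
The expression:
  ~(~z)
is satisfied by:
  {z: True}


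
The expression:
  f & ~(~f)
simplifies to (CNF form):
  f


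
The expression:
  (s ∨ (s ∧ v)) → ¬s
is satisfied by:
  {s: False}


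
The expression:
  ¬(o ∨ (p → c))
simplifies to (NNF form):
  p ∧ ¬c ∧ ¬o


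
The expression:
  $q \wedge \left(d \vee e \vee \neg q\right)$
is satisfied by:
  {d: True, e: True, q: True}
  {d: True, q: True, e: False}
  {e: True, q: True, d: False}


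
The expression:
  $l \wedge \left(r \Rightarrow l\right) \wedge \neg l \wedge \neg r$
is never true.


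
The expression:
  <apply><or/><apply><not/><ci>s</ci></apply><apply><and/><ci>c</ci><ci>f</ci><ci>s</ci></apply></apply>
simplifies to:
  <apply><or/><apply><not/><ci>s</ci></apply><apply><and/><ci>c</ci><ci>f</ci></apply></apply>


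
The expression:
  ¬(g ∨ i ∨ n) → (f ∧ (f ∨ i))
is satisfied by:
  {i: True, n: True, g: True, f: True}
  {i: True, n: True, g: True, f: False}
  {i: True, n: True, f: True, g: False}
  {i: True, n: True, f: False, g: False}
  {i: True, g: True, f: True, n: False}
  {i: True, g: True, f: False, n: False}
  {i: True, g: False, f: True, n: False}
  {i: True, g: False, f: False, n: False}
  {n: True, g: True, f: True, i: False}
  {n: True, g: True, f: False, i: False}
  {n: True, f: True, g: False, i: False}
  {n: True, f: False, g: False, i: False}
  {g: True, f: True, n: False, i: False}
  {g: True, n: False, f: False, i: False}
  {f: True, n: False, g: False, i: False}


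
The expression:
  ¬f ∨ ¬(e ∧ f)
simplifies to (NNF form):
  ¬e ∨ ¬f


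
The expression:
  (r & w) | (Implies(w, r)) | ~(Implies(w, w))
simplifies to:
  r | ~w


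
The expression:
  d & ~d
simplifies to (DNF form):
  False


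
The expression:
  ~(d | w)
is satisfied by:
  {d: False, w: False}


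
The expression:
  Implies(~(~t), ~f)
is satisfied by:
  {t: False, f: False}
  {f: True, t: False}
  {t: True, f: False}


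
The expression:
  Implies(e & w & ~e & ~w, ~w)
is always true.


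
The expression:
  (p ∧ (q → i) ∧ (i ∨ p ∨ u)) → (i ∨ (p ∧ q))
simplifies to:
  i ∨ q ∨ ¬p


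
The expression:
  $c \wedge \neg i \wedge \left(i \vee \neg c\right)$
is never true.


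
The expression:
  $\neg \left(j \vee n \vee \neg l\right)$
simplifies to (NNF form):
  $l \wedge \neg j \wedge \neg n$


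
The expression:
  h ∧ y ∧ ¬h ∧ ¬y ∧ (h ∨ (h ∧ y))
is never true.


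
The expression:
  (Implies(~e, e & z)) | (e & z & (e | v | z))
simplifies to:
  e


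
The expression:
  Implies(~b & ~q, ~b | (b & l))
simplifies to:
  True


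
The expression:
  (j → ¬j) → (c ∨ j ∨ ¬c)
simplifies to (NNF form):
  True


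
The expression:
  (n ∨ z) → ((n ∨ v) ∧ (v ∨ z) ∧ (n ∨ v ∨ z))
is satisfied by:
  {v: True, z: False, n: False}
  {n: True, v: True, z: False}
  {z: True, v: True, n: False}
  {n: True, z: True, v: True}
  {n: False, v: False, z: False}
  {n: True, z: True, v: False}


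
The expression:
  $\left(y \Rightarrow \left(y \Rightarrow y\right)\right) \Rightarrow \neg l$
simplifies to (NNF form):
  $\neg l$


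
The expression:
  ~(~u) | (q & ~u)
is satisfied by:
  {q: True, u: True}
  {q: True, u: False}
  {u: True, q: False}


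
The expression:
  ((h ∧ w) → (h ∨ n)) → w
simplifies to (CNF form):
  w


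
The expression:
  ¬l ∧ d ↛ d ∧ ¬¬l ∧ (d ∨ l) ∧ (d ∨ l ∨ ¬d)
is never true.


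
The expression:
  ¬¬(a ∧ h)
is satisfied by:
  {a: True, h: True}


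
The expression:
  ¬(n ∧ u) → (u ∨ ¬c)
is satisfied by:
  {u: True, c: False}
  {c: False, u: False}
  {c: True, u: True}


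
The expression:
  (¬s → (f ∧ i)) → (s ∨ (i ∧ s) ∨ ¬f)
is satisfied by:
  {s: True, i: False, f: False}
  {s: False, i: False, f: False}
  {f: True, s: True, i: False}
  {f: True, s: False, i: False}
  {i: True, s: True, f: False}
  {i: True, s: False, f: False}
  {i: True, f: True, s: True}


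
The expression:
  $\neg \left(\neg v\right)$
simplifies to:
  $v$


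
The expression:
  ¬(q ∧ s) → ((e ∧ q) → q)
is always true.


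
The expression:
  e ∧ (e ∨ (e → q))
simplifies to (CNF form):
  e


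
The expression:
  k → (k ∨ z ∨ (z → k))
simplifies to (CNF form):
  True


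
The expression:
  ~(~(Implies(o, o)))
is always true.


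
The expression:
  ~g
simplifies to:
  ~g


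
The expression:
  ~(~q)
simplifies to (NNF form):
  q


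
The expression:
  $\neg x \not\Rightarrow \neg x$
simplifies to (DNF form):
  $\text{False}$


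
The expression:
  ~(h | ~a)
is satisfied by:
  {a: True, h: False}


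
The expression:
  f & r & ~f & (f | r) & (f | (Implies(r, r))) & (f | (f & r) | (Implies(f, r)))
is never true.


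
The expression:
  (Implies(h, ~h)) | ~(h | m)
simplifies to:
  ~h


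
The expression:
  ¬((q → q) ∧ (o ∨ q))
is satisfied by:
  {q: False, o: False}


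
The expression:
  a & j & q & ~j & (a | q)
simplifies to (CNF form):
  False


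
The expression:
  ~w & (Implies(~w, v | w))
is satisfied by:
  {v: True, w: False}


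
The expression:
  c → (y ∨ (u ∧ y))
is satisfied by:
  {y: True, c: False}
  {c: False, y: False}
  {c: True, y: True}


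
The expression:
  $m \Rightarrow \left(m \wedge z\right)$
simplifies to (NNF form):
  $z \vee \neg m$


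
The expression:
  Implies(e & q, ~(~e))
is always true.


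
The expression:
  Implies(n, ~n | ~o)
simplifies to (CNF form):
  ~n | ~o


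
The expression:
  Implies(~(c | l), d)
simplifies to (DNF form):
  c | d | l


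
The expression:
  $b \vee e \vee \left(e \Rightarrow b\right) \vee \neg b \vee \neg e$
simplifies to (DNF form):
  $\text{True}$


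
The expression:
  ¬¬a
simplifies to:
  a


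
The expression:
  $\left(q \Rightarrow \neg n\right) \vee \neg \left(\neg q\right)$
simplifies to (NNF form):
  $\text{True}$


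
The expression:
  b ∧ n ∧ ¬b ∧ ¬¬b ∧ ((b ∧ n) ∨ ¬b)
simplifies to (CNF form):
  False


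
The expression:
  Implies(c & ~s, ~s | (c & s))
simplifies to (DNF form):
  True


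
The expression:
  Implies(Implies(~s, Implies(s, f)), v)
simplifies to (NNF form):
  v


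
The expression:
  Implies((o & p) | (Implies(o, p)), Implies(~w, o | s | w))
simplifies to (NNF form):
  o | s | w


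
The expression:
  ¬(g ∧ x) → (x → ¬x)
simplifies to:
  g ∨ ¬x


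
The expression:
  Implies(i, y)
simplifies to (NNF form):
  y | ~i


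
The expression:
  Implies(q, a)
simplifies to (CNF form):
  a | ~q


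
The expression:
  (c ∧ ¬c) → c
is always true.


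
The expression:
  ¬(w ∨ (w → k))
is never true.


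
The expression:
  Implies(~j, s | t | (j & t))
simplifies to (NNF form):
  j | s | t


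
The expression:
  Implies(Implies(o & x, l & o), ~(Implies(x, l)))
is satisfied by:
  {x: True, l: False}


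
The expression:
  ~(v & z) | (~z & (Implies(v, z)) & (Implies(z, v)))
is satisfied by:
  {v: False, z: False}
  {z: True, v: False}
  {v: True, z: False}


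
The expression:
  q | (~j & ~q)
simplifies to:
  q | ~j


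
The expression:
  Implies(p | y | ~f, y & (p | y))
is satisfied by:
  {y: True, f: True, p: False}
  {y: True, f: False, p: False}
  {y: True, p: True, f: True}
  {y: True, p: True, f: False}
  {f: True, p: False, y: False}


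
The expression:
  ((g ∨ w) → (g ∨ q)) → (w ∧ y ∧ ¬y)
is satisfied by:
  {w: True, q: False, g: False}


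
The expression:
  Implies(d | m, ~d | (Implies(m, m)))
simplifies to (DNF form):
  True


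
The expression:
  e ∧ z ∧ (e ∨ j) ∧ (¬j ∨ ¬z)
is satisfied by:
  {z: True, e: True, j: False}


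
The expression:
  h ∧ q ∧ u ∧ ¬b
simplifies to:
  h ∧ q ∧ u ∧ ¬b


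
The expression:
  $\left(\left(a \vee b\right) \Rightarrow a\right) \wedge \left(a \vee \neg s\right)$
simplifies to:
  $a \vee \left(\neg b \wedge \neg s\right)$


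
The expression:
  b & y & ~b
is never true.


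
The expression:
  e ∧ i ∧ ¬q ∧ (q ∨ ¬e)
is never true.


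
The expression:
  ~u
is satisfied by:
  {u: False}


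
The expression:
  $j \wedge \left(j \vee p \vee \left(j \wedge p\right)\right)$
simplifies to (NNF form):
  $j$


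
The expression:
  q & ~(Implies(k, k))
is never true.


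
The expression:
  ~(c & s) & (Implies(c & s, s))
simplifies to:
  ~c | ~s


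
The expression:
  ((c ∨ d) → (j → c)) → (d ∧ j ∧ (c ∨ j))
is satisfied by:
  {j: True, d: True}


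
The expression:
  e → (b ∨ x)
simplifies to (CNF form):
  b ∨ x ∨ ¬e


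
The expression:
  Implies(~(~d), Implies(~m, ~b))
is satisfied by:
  {m: True, d: False, b: False}
  {m: False, d: False, b: False}
  {b: True, m: True, d: False}
  {b: True, m: False, d: False}
  {d: True, m: True, b: False}
  {d: True, m: False, b: False}
  {d: True, b: True, m: True}


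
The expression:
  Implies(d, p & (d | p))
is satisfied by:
  {p: True, d: False}
  {d: False, p: False}
  {d: True, p: True}


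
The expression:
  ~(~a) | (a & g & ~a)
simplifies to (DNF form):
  a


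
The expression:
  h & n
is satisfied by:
  {h: True, n: True}


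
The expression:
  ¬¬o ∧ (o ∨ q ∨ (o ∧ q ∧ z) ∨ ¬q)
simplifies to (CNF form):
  o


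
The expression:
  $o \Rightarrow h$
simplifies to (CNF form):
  $h \vee \neg o$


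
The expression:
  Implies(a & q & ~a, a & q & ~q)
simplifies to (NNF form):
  True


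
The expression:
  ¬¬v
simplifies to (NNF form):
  v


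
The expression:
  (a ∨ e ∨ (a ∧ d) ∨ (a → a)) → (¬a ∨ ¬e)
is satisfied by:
  {e: False, a: False}
  {a: True, e: False}
  {e: True, a: False}


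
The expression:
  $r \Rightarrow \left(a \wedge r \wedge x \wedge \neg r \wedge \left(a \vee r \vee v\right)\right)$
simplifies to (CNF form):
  $\neg r$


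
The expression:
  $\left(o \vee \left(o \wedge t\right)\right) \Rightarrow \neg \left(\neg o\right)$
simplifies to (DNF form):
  $\text{True}$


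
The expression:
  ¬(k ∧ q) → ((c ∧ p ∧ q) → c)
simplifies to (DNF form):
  True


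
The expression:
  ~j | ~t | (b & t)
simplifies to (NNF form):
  b | ~j | ~t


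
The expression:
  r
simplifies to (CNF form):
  r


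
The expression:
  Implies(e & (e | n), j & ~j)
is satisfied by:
  {e: False}


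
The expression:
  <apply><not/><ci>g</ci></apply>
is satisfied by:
  {g: False}


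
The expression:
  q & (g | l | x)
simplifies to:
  q & (g | l | x)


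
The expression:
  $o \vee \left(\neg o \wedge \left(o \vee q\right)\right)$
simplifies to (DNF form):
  $o \vee q$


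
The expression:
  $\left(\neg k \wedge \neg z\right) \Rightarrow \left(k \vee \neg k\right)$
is always true.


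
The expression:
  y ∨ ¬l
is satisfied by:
  {y: True, l: False}
  {l: False, y: False}
  {l: True, y: True}


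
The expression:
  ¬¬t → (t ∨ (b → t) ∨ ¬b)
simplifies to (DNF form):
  True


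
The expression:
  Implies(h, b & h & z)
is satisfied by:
  {b: True, z: True, h: False}
  {b: True, z: False, h: False}
  {z: True, b: False, h: False}
  {b: False, z: False, h: False}
  {b: True, h: True, z: True}


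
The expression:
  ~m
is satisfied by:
  {m: False}


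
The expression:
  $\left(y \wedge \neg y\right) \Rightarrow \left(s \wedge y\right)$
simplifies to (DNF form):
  $\text{True}$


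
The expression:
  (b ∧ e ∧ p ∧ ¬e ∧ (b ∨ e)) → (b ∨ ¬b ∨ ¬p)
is always true.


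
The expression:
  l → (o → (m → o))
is always true.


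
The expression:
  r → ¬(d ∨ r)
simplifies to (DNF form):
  ¬r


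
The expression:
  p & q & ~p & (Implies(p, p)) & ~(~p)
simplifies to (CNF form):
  False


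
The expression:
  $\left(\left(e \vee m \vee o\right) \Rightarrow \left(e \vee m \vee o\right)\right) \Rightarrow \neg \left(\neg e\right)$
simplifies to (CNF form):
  $e$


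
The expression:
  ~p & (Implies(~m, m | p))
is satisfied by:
  {m: True, p: False}


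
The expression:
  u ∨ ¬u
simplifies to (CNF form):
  True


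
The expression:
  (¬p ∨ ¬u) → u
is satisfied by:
  {u: True}


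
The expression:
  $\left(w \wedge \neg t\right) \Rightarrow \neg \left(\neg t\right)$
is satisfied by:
  {t: True, w: False}
  {w: False, t: False}
  {w: True, t: True}


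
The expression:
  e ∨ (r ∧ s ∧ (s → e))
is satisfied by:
  {e: True}


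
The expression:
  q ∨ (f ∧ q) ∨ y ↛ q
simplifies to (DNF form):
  q ∨ y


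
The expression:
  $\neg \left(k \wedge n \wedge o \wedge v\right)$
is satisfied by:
  {k: False, o: False, n: False, v: False}
  {v: True, k: False, o: False, n: False}
  {n: True, k: False, o: False, v: False}
  {v: True, n: True, k: False, o: False}
  {o: True, v: False, k: False, n: False}
  {v: True, o: True, k: False, n: False}
  {n: True, o: True, v: False, k: False}
  {v: True, n: True, o: True, k: False}
  {k: True, n: False, o: False, v: False}
  {v: True, k: True, n: False, o: False}
  {n: True, k: True, v: False, o: False}
  {v: True, n: True, k: True, o: False}
  {o: True, k: True, n: False, v: False}
  {v: True, o: True, k: True, n: False}
  {n: True, o: True, k: True, v: False}


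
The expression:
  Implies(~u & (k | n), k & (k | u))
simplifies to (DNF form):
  k | u | ~n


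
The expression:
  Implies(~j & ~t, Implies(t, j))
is always true.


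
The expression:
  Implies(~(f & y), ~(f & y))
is always true.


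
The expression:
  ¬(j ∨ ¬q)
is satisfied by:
  {q: True, j: False}


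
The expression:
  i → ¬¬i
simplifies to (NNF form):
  True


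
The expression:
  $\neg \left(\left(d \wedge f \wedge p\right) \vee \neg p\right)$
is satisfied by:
  {p: True, d: False, f: False}
  {p: True, f: True, d: False}
  {p: True, d: True, f: False}


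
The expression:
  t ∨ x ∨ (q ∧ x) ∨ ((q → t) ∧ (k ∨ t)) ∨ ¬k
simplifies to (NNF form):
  t ∨ x ∨ ¬k ∨ ¬q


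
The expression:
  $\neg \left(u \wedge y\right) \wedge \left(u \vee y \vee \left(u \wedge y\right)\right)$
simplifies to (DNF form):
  $\left(u \wedge \neg y\right) \vee \left(y \wedge \neg u\right)$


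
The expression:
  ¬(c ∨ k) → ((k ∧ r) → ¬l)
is always true.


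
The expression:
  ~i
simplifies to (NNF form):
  ~i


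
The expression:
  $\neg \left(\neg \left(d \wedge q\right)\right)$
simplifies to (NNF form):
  $d \wedge q$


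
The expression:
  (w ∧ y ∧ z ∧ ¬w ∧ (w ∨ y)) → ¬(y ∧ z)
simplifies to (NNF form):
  True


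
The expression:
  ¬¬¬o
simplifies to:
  ¬o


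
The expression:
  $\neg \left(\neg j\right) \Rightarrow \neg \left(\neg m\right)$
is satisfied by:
  {m: True, j: False}
  {j: False, m: False}
  {j: True, m: True}


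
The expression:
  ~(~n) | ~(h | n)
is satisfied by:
  {n: True, h: False}
  {h: False, n: False}
  {h: True, n: True}


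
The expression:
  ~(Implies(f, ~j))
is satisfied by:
  {j: True, f: True}


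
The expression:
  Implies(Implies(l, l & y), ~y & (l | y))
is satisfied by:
  {l: True, y: False}


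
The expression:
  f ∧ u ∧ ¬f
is never true.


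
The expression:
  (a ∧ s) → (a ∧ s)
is always true.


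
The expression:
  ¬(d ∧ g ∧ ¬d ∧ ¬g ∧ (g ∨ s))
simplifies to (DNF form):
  True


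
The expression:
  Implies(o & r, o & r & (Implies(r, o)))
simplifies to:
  True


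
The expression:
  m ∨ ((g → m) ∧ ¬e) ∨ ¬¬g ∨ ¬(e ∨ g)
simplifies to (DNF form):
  g ∨ m ∨ ¬e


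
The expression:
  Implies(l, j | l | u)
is always true.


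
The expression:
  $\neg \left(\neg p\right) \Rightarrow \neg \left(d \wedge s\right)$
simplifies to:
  $\neg d \vee \neg p \vee \neg s$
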